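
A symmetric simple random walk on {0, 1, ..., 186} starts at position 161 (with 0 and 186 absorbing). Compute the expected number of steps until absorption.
E[τ | X_0 = 161] = 4025

Let v_k = E[τ | X_0 = k]. Boundary: v_0 = v_186 = 0. Recurrence: v_k = 1 + (v_{k-1} + v_{k+1})/2 for 1 ≤ k ≤ 185. The particular solution to v_k − (v_{k-1} + v_{k+1})/2 = 1 is v_k = −k^2. Adding homogeneous solution A + B k and matching boundaries gives v_k = k (186 − k). Substituting k = 161: v_161 = 161 · 25 = 4025.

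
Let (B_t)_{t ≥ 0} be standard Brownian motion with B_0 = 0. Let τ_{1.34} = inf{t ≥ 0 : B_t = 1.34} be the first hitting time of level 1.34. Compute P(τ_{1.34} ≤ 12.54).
P(τ_{1.34} ≤ 12.54) = 2(1 − Φ(1.34/√12.54)) = 2(1 − Φ(0.3784)) ≈ 0.7051

By the reflection principle for standard BM, P(τ_b ≤ t) = 2 · P(B_t ≥ b). Since B_t ~ N(0, t), P(B_t ≥ 1.34) = 1 − Φ(1.34/√t) = 1 − Φ(1.34/√12.54) = 1 − Φ(0.3784) ≈ 0.35257. Doubling: P(τ_{1.34} ≤ 12.54) ≈ 2 · 0.35257 = 0.70514 ≈ 0.7051.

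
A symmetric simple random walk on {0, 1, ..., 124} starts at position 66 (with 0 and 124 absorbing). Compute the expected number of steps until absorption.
E[τ | X_0 = 66] = 3828

Let v_k = E[τ | X_0 = k]. Boundary: v_0 = v_124 = 0. Recurrence: v_k = 1 + (v_{k-1} + v_{k+1})/2 for 1 ≤ k ≤ 123. The particular solution to v_k − (v_{k-1} + v_{k+1})/2 = 1 is v_k = −k^2. Adding homogeneous solution A + B k and matching boundaries gives v_k = k (124 − k). Substituting k = 66: v_66 = 66 · 58 = 3828.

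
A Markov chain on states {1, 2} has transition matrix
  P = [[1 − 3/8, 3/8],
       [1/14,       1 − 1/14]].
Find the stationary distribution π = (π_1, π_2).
π_1 = 4/25, π_2 = 21/25

Solve πP = π with π_1 + π_2 = 1. From πP = π: π_1 · (1 − 3/8) + π_2 · 1/14 = π_1 ⇒ π_2 · 1/14 = π_1 · 3/8 ⇒ π_2/π_1 = (3/8)/(1/14) = 21/4. Together with π_1 + π_2 = 1:
  π_1 = (1/14)/(3/8 + 1/14) = (1/14)/(25/56) = 4/25,
  π_2 = (3/8)/(3/8 + 1/14) = (3/8)/(25/56) = 21/25.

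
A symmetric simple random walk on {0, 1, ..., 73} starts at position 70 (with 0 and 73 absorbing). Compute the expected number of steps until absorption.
E[τ | X_0 = 70] = 210

Let v_k = E[τ | X_0 = k]. Boundary: v_0 = v_73 = 0. Recurrence: v_k = 1 + (v_{k-1} + v_{k+1})/2 for 1 ≤ k ≤ 72. The particular solution to v_k − (v_{k-1} + v_{k+1})/2 = 1 is v_k = −k^2. Adding homogeneous solution A + B k and matching boundaries gives v_k = k (73 − k). Substituting k = 70: v_70 = 70 · 3 = 210.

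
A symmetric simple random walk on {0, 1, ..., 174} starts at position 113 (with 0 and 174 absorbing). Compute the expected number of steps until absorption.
E[τ | X_0 = 113] = 6893

Let v_k = E[τ | X_0 = k]. Boundary: v_0 = v_174 = 0. Recurrence: v_k = 1 + (v_{k-1} + v_{k+1})/2 for 1 ≤ k ≤ 173. The particular solution to v_k − (v_{k-1} + v_{k+1})/2 = 1 is v_k = −k^2. Adding homogeneous solution A + B k and matching boundaries gives v_k = k (174 − k). Substituting k = 113: v_113 = 113 · 61 = 6893.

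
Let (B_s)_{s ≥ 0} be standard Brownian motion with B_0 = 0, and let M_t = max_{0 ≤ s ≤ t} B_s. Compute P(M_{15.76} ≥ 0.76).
P(M_{15.76} ≥ 0.76) = 2·P(B_{15.76} ≥ 0.76) = 2(1 − Φ(0.76/√15.76)) ≈ 0.8482

By the reflection principle for Brownian motion, P(M_t ≥ a) = 2 · P(B_t ≥ a) for a ≥ 0. Since B_t ~ N(0, t), P(B_t ≥ 0.76) = 1 − Φ(0.76/√t) = 1 − Φ(0.76/√15.76) = 1 − Φ(0.1914). So
  P(M_{15.76} ≥ 0.76) = 2(1 − Φ(0.1914)) ≈ 0.8482.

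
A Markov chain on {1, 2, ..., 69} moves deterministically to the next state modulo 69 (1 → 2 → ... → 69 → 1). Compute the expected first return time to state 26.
E[T_26 | X_0 = 26] = 69

The chain cycles deterministically, so starting at state 26 it returns in exactly 69 steps. Equivalently, the stationary distribution is uniform π_j = 1/69 for every state j, so by Kac's formula E[T_26] = 1/π_26 = 69.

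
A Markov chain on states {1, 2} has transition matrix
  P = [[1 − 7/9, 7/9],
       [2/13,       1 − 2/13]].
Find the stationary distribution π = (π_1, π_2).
π_1 = 18/109, π_2 = 91/109

Solve πP = π with π_1 + π_2 = 1. From πP = π: π_1 · (1 − 7/9) + π_2 · 2/13 = π_1 ⇒ π_2 · 2/13 = π_1 · 7/9 ⇒ π_2/π_1 = (7/9)/(2/13) = 91/18. Together with π_1 + π_2 = 1:
  π_1 = (2/13)/(7/9 + 2/13) = (2/13)/(109/117) = 18/109,
  π_2 = (7/9)/(7/9 + 2/13) = (7/9)/(109/117) = 91/109.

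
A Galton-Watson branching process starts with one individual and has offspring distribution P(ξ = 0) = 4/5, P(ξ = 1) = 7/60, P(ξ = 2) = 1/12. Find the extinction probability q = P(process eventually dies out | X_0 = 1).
q = 1

Mean offspring μ = 0·4/5 + 1·7/60 + 2·1/12 = 17/60 ≤ 1. For μ ≤ 1 with offspring not concentrated at 1, the Galton-Watson process goes extinct almost surely, so q = 1.
(Algebraic check: The pgf is f(s) = 4/5 + 7/60·s + 1/12·s². The extinction probability q is the smallest fixed point of f in [0, 1]. Setting s = f(s):
  1/12·s² + (7/60 − 1)·s + 4/5 = 0
  1/12·s² − (4/5 + 1/12)·s + 4/5 = 0
which factors as (s − 1)·(1/12·s − 4/5) = 0, giving roots s = 1 and s = (4/5)/(1/12) = 48/5. Since 48/5 ≥ 1, the smallest root in [0, 1] is s = 1.)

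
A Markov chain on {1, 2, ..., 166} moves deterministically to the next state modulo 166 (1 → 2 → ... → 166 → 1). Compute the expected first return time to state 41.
E[T_41 | X_0 = 41] = 166

The chain cycles deterministically, so starting at state 41 it returns in exactly 166 steps. Equivalently, the stationary distribution is uniform π_j = 1/166 for every state j, so by Kac's formula E[T_41] = 1/π_41 = 166.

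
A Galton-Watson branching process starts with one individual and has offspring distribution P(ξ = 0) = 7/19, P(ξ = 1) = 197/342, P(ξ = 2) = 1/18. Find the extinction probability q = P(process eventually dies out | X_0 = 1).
q = 1

Mean offspring μ = 0·7/19 + 1·197/342 + 2·1/18 = 235/342 ≤ 1. For μ ≤ 1 with offspring not concentrated at 1, the Galton-Watson process goes extinct almost surely, so q = 1.
(Algebraic check: The pgf is f(s) = 7/19 + 197/342·s + 1/18·s². The extinction probability q is the smallest fixed point of f in [0, 1]. Setting s = f(s):
  1/18·s² + (197/342 − 1)·s + 7/19 = 0
  1/18·s² − (7/19 + 1/18)·s + 7/19 = 0
which factors as (s − 1)·(1/18·s − 7/19) = 0, giving roots s = 1 and s = (7/19)/(1/18) = 126/19. Since 126/19 ≥ 1, the smallest root in [0, 1] is s = 1.)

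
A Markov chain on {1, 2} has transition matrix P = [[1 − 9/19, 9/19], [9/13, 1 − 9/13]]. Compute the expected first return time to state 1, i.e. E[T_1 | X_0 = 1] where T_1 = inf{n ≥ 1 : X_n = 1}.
E[T_1 | X_0 = 1] = 1/π_1 = 32/19

For an irreducible recurrent Markov chain with stationary distribution π, E[T_i | X_0 = i] = 1/π_i (Kac's formula). Here π_1 = (9/13)/(9/19 + 9/13) = (9/13)/(288/247) = 19/32, so E[T_1 | X_0 = 1] = 1/π_1 = (9/19 + 9/13)/(9/13) = (288/247)/(9/13) = 32/19.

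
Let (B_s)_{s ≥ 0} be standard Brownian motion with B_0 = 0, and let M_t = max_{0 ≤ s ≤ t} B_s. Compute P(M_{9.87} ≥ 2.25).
P(M_{9.87} ≥ 2.25) = 2·P(B_{9.87} ≥ 2.25) = 2(1 − Φ(2.25/√9.87)) ≈ 0.4739

By the reflection principle for Brownian motion, P(M_t ≥ a) = 2 · P(B_t ≥ a) for a ≥ 0. Since B_t ~ N(0, t), P(B_t ≥ 2.25) = 1 − Φ(2.25/√t) = 1 − Φ(2.25/√9.87) = 1 − Φ(0.7162). So
  P(M_{9.87} ≥ 2.25) = 2(1 − Φ(0.7162)) ≈ 0.4739.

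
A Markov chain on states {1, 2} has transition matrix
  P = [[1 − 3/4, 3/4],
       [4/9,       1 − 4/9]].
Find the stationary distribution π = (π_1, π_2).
π_1 = 16/43, π_2 = 27/43

Solve πP = π with π_1 + π_2 = 1. From πP = π: π_1 · (1 − 3/4) + π_2 · 4/9 = π_1 ⇒ π_2 · 4/9 = π_1 · 3/4 ⇒ π_2/π_1 = (3/4)/(4/9) = 27/16. Together with π_1 + π_2 = 1:
  π_1 = (4/9)/(3/4 + 4/9) = (4/9)/(43/36) = 16/43,
  π_2 = (3/4)/(3/4 + 4/9) = (3/4)/(43/36) = 27/43.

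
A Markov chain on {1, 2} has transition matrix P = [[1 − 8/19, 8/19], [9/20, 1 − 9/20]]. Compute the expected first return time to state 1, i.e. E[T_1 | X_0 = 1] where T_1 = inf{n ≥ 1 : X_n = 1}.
E[T_1 | X_0 = 1] = 1/π_1 = 331/171

For an irreducible recurrent Markov chain with stationary distribution π, E[T_i | X_0 = i] = 1/π_i (Kac's formula). Here π_1 = (9/20)/(8/19 + 9/20) = (9/20)/(331/380) = 171/331, so E[T_1 | X_0 = 1] = 1/π_1 = (8/19 + 9/20)/(9/20) = (331/380)/(9/20) = 331/171.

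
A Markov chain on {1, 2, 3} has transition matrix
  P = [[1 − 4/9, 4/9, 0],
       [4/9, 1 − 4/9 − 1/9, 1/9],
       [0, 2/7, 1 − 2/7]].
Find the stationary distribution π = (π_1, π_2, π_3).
π = (18/43, 18/43, 7/43)

This is a birth-death chain on three states, which satisfies detailed balance: π_1 · P_{12} = π_2 · P_{21} and π_2 · P_{23} = π_3 · P_{32}.
From π_1 · 4/9 = π_2 · 4/9: π_2/π_1 = (4/9)/(4/9) = 1.
From π_2 · 1/9 = π_3 · 2/7: π_3/π_2 = (1/9)/(2/7) = 7/18.
Take π_1 proportional to 1; then unnormalized π = (1, 1, 7/18). Normalize by dividing by the sum 43/18:
  π = (18/43, 18/43, 7/43).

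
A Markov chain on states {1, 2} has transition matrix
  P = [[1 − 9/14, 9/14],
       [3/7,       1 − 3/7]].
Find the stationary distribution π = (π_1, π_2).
π_1 = 2/5, π_2 = 3/5

Solve πP = π with π_1 + π_2 = 1. From πP = π: π_1 · (1 − 9/14) + π_2 · 3/7 = π_1 ⇒ π_2 · 3/7 = π_1 · 9/14 ⇒ π_2/π_1 = (9/14)/(3/7) = 3/2. Together with π_1 + π_2 = 1:
  π_1 = (3/7)/(9/14 + 3/7) = (3/7)/(15/14) = 2/5,
  π_2 = (9/14)/(9/14 + 3/7) = (9/14)/(15/14) = 3/5.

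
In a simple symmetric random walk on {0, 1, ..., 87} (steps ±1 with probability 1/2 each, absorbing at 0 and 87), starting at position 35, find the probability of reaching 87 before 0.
P(hit 87 before 0) = 35/87

Let u_k = P(hit 87 before 0 | start at k). Then u_0 = 0, u_87 = 1, and u_k = u_{k-1}/2 + u_{k+1}/2 for 1 ≤ k ≤ 86. This harmonic recurrence is solved by u_k = k/87, giving u_35 = 35/87.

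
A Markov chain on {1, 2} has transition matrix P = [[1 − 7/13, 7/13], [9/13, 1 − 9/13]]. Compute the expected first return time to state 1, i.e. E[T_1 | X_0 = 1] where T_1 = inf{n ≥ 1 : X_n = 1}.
E[T_1 | X_0 = 1] = 1/π_1 = 16/9

For an irreducible recurrent Markov chain with stationary distribution π, E[T_i | X_0 = i] = 1/π_i (Kac's formula). Here π_1 = (9/13)/(7/13 + 9/13) = (9/13)/(16/13) = 9/16, so E[T_1 | X_0 = 1] = 1/π_1 = (7/13 + 9/13)/(9/13) = (16/13)/(9/13) = 16/9.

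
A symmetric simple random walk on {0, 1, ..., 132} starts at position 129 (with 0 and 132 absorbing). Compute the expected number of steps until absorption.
E[τ | X_0 = 129] = 387

Let v_k = E[τ | X_0 = k]. Boundary: v_0 = v_132 = 0. Recurrence: v_k = 1 + (v_{k-1} + v_{k+1})/2 for 1 ≤ k ≤ 131. The particular solution to v_k − (v_{k-1} + v_{k+1})/2 = 1 is v_k = −k^2. Adding homogeneous solution A + B k and matching boundaries gives v_k = k (132 − k). Substituting k = 129: v_129 = 129 · 3 = 387.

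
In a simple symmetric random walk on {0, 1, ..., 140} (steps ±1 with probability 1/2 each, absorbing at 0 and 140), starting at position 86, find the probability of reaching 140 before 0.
P(hit 140 before 0) = 86/140 = 43/70

Let u_k = P(hit 140 before 0 | start at k). Then u_0 = 0, u_140 = 1, and u_k = u_{k-1}/2 + u_{k+1}/2 for 1 ≤ k ≤ 139. This harmonic recurrence is solved by u_k = k/140, giving u_86 = 86/140 = 43/70.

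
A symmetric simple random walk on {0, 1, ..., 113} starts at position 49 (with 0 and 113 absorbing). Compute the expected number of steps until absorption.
E[τ | X_0 = 49] = 3136

Let v_k = E[τ | X_0 = k]. Boundary: v_0 = v_113 = 0. Recurrence: v_k = 1 + (v_{k-1} + v_{k+1})/2 for 1 ≤ k ≤ 112. The particular solution to v_k − (v_{k-1} + v_{k+1})/2 = 1 is v_k = −k^2. Adding homogeneous solution A + B k and matching boundaries gives v_k = k (113 − k). Substituting k = 49: v_49 = 49 · 64 = 3136.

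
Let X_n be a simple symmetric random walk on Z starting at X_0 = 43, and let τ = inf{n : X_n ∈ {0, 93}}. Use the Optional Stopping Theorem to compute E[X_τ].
E[X_τ] = 43

X_n is a martingale and τ is a bounded-mean stopping time (indeed τ is finite a.s. with bounded expectation since the walk is in a bounded region). By the OST, E[X_τ] = E[X_0] = 43. Equivalently: E[X_τ] = 93 · P(hit 93 first) + 0 · P(hit 0 first) = 93 · (43/93) = 43.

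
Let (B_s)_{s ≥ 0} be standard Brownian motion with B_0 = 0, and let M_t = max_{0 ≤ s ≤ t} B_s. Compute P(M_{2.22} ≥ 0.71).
P(M_{2.22} ≥ 0.71) = 2·P(B_{2.22} ≥ 0.71) = 2(1 − Φ(0.71/√2.22)) ≈ 0.6337

By the reflection principle for Brownian motion, P(M_t ≥ a) = 2 · P(B_t ≥ a) for a ≥ 0. Since B_t ~ N(0, t), P(B_t ≥ 0.71) = 1 − Φ(0.71/√t) = 1 − Φ(0.71/√2.22) = 1 − Φ(0.4765). So
  P(M_{2.22} ≥ 0.71) = 2(1 − Φ(0.4765)) ≈ 0.6337.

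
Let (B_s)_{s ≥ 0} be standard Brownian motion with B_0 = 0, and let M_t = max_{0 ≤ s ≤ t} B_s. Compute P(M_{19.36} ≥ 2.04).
P(M_{19.36} ≥ 2.04) = 2·P(B_{19.36} ≥ 2.04) = 2(1 − Φ(2.04/√19.36)) ≈ 0.6429

By the reflection principle for Brownian motion, P(M_t ≥ a) = 2 · P(B_t ≥ a) for a ≥ 0. Since B_t ~ N(0, t), P(B_t ≥ 2.04) = 1 − Φ(2.04/√t) = 1 − Φ(2.04/√19.36) = 1 − Φ(0.4636). So
  P(M_{19.36} ≥ 2.04) = 2(1 − Φ(0.4636)) ≈ 0.6429.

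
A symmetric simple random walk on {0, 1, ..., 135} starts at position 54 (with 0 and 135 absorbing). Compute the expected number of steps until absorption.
E[τ | X_0 = 54] = 4374

Let v_k = E[τ | X_0 = k]. Boundary: v_0 = v_135 = 0. Recurrence: v_k = 1 + (v_{k-1} + v_{k+1})/2 for 1 ≤ k ≤ 134. The particular solution to v_k − (v_{k-1} + v_{k+1})/2 = 1 is v_k = −k^2. Adding homogeneous solution A + B k and matching boundaries gives v_k = k (135 − k). Substituting k = 54: v_54 = 54 · 81 = 4374.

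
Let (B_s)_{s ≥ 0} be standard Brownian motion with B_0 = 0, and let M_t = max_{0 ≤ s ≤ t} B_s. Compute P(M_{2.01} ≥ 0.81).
P(M_{2.01} ≥ 0.81) = 2·P(B_{2.01} ≥ 0.81) = 2(1 − Φ(0.81/√2.01)) ≈ 0.5678

By the reflection principle for Brownian motion, P(M_t ≥ a) = 2 · P(B_t ≥ a) for a ≥ 0. Since B_t ~ N(0, t), P(B_t ≥ 0.81) = 1 − Φ(0.81/√t) = 1 − Φ(0.81/√2.01) = 1 − Φ(0.5713). So
  P(M_{2.01} ≥ 0.81) = 2(1 − Φ(0.5713)) ≈ 0.5678.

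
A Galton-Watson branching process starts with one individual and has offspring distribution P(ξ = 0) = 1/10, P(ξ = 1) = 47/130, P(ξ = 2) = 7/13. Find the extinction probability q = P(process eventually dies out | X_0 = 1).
q = 13/70

The pgf is f(s) = 1/10 + 47/130·s + 7/13·s². The extinction probability q is the smallest fixed point of f in [0, 1]. Setting s = f(s):
  7/13·s² + (47/130 − 1)·s + 1/10 = 0
  7/13·s² − (1/10 + 7/13)·s + 1/10 = 0
which factors as (s − 1)·(7/13·s − 1/10) = 0, giving roots s = 1 and s = (1/10)/(7/13) = 13/70.
Mean offspring μ = 47/130 + 2·7/13 = 187/130 > 1 (supercritical), so q < 1. The extinction probability is the smaller root: q = (1/10)/(7/13) = 13/70.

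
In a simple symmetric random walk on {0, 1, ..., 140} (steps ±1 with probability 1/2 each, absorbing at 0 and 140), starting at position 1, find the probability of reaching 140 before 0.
P(hit 140 before 0) = 1/140

Let u_k = P(hit 140 before 0 | start at k). Then u_0 = 0, u_140 = 1, and u_k = u_{k-1}/2 + u_{k+1}/2 for 1 ≤ k ≤ 139. This harmonic recurrence is solved by u_k = k/140, giving u_1 = 1/140.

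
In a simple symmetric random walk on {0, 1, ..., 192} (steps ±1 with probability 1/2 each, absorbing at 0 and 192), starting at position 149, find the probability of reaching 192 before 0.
P(hit 192 before 0) = 149/192

Let u_k = P(hit 192 before 0 | start at k). Then u_0 = 0, u_192 = 1, and u_k = u_{k-1}/2 + u_{k+1}/2 for 1 ≤ k ≤ 191. This harmonic recurrence is solved by u_k = k/192, giving u_149 = 149/192.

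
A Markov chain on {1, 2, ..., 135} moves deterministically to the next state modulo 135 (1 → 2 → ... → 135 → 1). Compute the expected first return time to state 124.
E[T_124 | X_0 = 124] = 135

The chain cycles deterministically, so starting at state 124 it returns in exactly 135 steps. Equivalently, the stationary distribution is uniform π_j = 1/135 for every state j, so by Kac's formula E[T_124] = 1/π_124 = 135.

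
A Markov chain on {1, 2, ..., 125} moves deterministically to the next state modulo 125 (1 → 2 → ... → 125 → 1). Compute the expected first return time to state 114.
E[T_114 | X_0 = 114] = 125

The chain cycles deterministically, so starting at state 114 it returns in exactly 125 steps. Equivalently, the stationary distribution is uniform π_j = 1/125 for every state j, so by Kac's formula E[T_114] = 1/π_114 = 125.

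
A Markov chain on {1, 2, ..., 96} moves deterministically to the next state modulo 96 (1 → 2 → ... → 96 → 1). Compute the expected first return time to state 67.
E[T_67 | X_0 = 67] = 96

The chain cycles deterministically, so starting at state 67 it returns in exactly 96 steps. Equivalently, the stationary distribution is uniform π_j = 1/96 for every state j, so by Kac's formula E[T_67] = 1/π_67 = 96.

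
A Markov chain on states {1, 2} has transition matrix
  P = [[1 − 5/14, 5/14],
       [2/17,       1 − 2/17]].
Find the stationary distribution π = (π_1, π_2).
π_1 = 28/113, π_2 = 85/113

Solve πP = π with π_1 + π_2 = 1. From πP = π: π_1 · (1 − 5/14) + π_2 · 2/17 = π_1 ⇒ π_2 · 2/17 = π_1 · 5/14 ⇒ π_2/π_1 = (5/14)/(2/17) = 85/28. Together with π_1 + π_2 = 1:
  π_1 = (2/17)/(5/14 + 2/17) = (2/17)/(113/238) = 28/113,
  π_2 = (5/14)/(5/14 + 2/17) = (5/14)/(113/238) = 85/113.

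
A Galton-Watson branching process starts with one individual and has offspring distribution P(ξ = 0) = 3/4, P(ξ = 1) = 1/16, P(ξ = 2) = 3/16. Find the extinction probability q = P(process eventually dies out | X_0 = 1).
q = 1

Mean offspring μ = 0·3/4 + 1·1/16 + 2·3/16 = 7/16 ≤ 1. For μ ≤ 1 with offspring not concentrated at 1, the Galton-Watson process goes extinct almost surely, so q = 1.
(Algebraic check: The pgf is f(s) = 3/4 + 1/16·s + 3/16·s². The extinction probability q is the smallest fixed point of f in [0, 1]. Setting s = f(s):
  3/16·s² + (1/16 − 1)·s + 3/4 = 0
  3/16·s² − (3/4 + 3/16)·s + 3/4 = 0
which factors as (s − 1)·(3/16·s − 3/4) = 0, giving roots s = 1 and s = (3/4)/(3/16) = 4. Since 4 ≥ 1, the smallest root in [0, 1] is s = 1.)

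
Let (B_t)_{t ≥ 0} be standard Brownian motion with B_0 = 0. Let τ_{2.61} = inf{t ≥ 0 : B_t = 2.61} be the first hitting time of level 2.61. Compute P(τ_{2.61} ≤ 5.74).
P(τ_{2.61} ≤ 5.74) = 2(1 − Φ(2.61/√5.74)) = 2(1 − Φ(1.0894)) ≈ 0.2760

By the reflection principle for standard BM, P(τ_b ≤ t) = 2 · P(B_t ≥ b). Since B_t ~ N(0, t), P(B_t ≥ 2.61) = 1 − Φ(2.61/√t) = 1 − Φ(2.61/√5.74) = 1 − Φ(1.0894) ≈ 0.13799. Doubling: P(τ_{2.61} ≤ 5.74) ≈ 2 · 0.13799 = 0.27598 ≈ 0.2760.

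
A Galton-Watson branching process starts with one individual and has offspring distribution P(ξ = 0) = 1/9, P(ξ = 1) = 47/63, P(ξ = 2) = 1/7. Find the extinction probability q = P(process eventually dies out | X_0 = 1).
q = 7/9

The pgf is f(s) = 1/9 + 47/63·s + 1/7·s². The extinction probability q is the smallest fixed point of f in [0, 1]. Setting s = f(s):
  1/7·s² + (47/63 − 1)·s + 1/9 = 0
  1/7·s² − (1/9 + 1/7)·s + 1/9 = 0
which factors as (s − 1)·(1/7·s − 1/9) = 0, giving roots s = 1 and s = (1/9)/(1/7) = 7/9.
Mean offspring μ = 47/63 + 2·1/7 = 65/63 > 1 (supercritical), so q < 1. The extinction probability is the smaller root: q = (1/9)/(1/7) = 7/9.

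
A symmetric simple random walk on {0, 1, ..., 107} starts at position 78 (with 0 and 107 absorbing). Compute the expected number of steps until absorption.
E[τ | X_0 = 78] = 2262

Let v_k = E[τ | X_0 = k]. Boundary: v_0 = v_107 = 0. Recurrence: v_k = 1 + (v_{k-1} + v_{k+1})/2 for 1 ≤ k ≤ 106. The particular solution to v_k − (v_{k-1} + v_{k+1})/2 = 1 is v_k = −k^2. Adding homogeneous solution A + B k and matching boundaries gives v_k = k (107 − k). Substituting k = 78: v_78 = 78 · 29 = 2262.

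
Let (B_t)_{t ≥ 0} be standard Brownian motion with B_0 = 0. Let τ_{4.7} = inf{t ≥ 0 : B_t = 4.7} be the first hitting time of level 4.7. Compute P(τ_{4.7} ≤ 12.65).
P(τ_{4.7} ≤ 12.65) = 2(1 − Φ(4.7/√12.65)) = 2(1 − Φ(1.3215)) ≈ 0.1863

By the reflection principle for standard BM, P(τ_b ≤ t) = 2 · P(B_t ≥ b). Since B_t ~ N(0, t), P(B_t ≥ 4.7) = 1 − Φ(4.7/√t) = 1 − Φ(4.7/√12.65) = 1 − Φ(1.3215) ≈ 0.09317. Doubling: P(τ_{4.7} ≤ 12.65) ≈ 2 · 0.09317 = 0.18634 ≈ 0.1863.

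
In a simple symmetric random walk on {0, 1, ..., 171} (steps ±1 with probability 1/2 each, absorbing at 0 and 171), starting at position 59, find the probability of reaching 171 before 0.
P(hit 171 before 0) = 59/171

Let u_k = P(hit 171 before 0 | start at k). Then u_0 = 0, u_171 = 1, and u_k = u_{k-1}/2 + u_{k+1}/2 for 1 ≤ k ≤ 170. This harmonic recurrence is solved by u_k = k/171, giving u_59 = 59/171.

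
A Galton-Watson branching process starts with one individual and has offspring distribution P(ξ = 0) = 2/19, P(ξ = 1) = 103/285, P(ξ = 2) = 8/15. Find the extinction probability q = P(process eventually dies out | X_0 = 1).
q = 15/76

The pgf is f(s) = 2/19 + 103/285·s + 8/15·s². The extinction probability q is the smallest fixed point of f in [0, 1]. Setting s = f(s):
  8/15·s² + (103/285 − 1)·s + 2/19 = 0
  8/15·s² − (2/19 + 8/15)·s + 2/19 = 0
which factors as (s − 1)·(8/15·s − 2/19) = 0, giving roots s = 1 and s = (2/19)/(8/15) = 15/76.
Mean offspring μ = 103/285 + 2·8/15 = 407/285 > 1 (supercritical), so q < 1. The extinction probability is the smaller root: q = (2/19)/(8/15) = 15/76.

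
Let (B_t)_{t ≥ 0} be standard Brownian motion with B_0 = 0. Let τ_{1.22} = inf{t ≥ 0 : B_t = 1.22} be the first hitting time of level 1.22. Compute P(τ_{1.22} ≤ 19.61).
P(τ_{1.22} ≤ 19.61) = 2(1 − Φ(1.22/√19.61)) = 2(1 − Φ(0.2755)) ≈ 0.7829

By the reflection principle for standard BM, P(τ_b ≤ t) = 2 · P(B_t ≥ b). Since B_t ~ N(0, t), P(B_t ≥ 1.22) = 1 − Φ(1.22/√t) = 1 − Φ(1.22/√19.61) = 1 − Φ(0.2755) ≈ 0.39147. Doubling: P(τ_{1.22} ≤ 19.61) ≈ 2 · 0.39147 = 0.78294 ≈ 0.7829.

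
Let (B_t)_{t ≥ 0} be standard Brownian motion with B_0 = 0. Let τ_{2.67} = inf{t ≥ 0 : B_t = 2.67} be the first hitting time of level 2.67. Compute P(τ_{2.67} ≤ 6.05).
P(τ_{2.67} ≤ 6.05) = 2(1 − Φ(2.67/√6.05)) = 2(1 − Φ(1.0855)) ≈ 0.2777

By the reflection principle for standard BM, P(τ_b ≤ t) = 2 · P(B_t ≥ b). Since B_t ~ N(0, t), P(B_t ≥ 2.67) = 1 − Φ(2.67/√t) = 1 − Φ(2.67/√6.05) = 1 − Φ(1.0855) ≈ 0.13885. Doubling: P(τ_{2.67} ≤ 6.05) ≈ 2 · 0.13885 = 0.27770 ≈ 0.2777.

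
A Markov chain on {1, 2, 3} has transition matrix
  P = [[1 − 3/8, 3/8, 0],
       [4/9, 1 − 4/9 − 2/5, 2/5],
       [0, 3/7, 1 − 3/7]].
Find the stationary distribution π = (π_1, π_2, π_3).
π = (160/421, 135/421, 126/421)

This is a birth-death chain on three states, which satisfies detailed balance: π_1 · P_{12} = π_2 · P_{21} and π_2 · P_{23} = π_3 · P_{32}.
From π_1 · 3/8 = π_2 · 4/9: π_2/π_1 = (3/8)/(4/9) = 27/32.
From π_2 · 2/5 = π_3 · 3/7: π_3/π_2 = (2/5)/(3/7) = 14/15.
Take π_1 proportional to 1; then unnormalized π = (1, 27/32, 63/80). Normalize by dividing by the sum 421/160:
  π = (160/421, 135/421, 126/421).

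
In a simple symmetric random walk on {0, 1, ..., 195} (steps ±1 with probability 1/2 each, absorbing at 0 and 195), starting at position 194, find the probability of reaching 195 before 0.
P(hit 195 before 0) = 194/195

Let u_k = P(hit 195 before 0 | start at k). Then u_0 = 0, u_195 = 1, and u_k = u_{k-1}/2 + u_{k+1}/2 for 1 ≤ k ≤ 194. This harmonic recurrence is solved by u_k = k/195, giving u_194 = 194/195.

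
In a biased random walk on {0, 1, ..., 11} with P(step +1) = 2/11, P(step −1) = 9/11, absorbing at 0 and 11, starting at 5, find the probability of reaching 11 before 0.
P(hit 11 before 0) = (1 − (9/2)^5) / (1 − (9/2)^11) = 539584/4483008223

Let u_k denote P(reach 11 before 0 | start at k). Boundary: u_0 = 0, u_11 = 1. Recurrence: u_k = 2/11·u_{k+1} + 9/11·u_{k-1} for 1 ≤ k ≤ 10. Try u_k = A + B·r^k with r = q/p = (9/11)/(2/11) = 9/2. Substitution satisfies the recurrence; boundary conditions give:
  u_k = (1 − r^k) / (1 − r^N) = (1 − (9/2)^5) / (1 − (9/2)^11) = 539584/4483008223.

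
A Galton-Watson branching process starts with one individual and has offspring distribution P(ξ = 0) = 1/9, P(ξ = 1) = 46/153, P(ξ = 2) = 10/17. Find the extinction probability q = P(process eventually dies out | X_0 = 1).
q = 17/90

The pgf is f(s) = 1/9 + 46/153·s + 10/17·s². The extinction probability q is the smallest fixed point of f in [0, 1]. Setting s = f(s):
  10/17·s² + (46/153 − 1)·s + 1/9 = 0
  10/17·s² − (1/9 + 10/17)·s + 1/9 = 0
which factors as (s − 1)·(10/17·s − 1/9) = 0, giving roots s = 1 and s = (1/9)/(10/17) = 17/90.
Mean offspring μ = 46/153 + 2·10/17 = 226/153 > 1 (supercritical), so q < 1. The extinction probability is the smaller root: q = (1/9)/(10/17) = 17/90.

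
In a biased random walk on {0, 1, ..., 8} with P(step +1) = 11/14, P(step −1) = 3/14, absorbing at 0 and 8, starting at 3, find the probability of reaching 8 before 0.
P(hit 8 before 0) = (1 − (3/11)^3) / (1 − (3/11)^8) = 26251313/26794040

Let u_k denote P(reach 8 before 0 | start at k). Boundary: u_0 = 0, u_8 = 1. Recurrence: u_k = 11/14·u_{k+1} + 3/14·u_{k-1} for 1 ≤ k ≤ 7. Try u_k = A + B·r^k with r = q/p = (3/14)/(11/14) = 3/11. Substitution satisfies the recurrence; boundary conditions give:
  u_k = (1 − r^k) / (1 − r^N) = (1 − (3/11)^3) / (1 − (3/11)^8) = 26251313/26794040.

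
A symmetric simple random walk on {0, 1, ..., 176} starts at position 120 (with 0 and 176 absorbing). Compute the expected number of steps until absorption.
E[τ | X_0 = 120] = 6720

Let v_k = E[τ | X_0 = k]. Boundary: v_0 = v_176 = 0. Recurrence: v_k = 1 + (v_{k-1} + v_{k+1})/2 for 1 ≤ k ≤ 175. The particular solution to v_k − (v_{k-1} + v_{k+1})/2 = 1 is v_k = −k^2. Adding homogeneous solution A + B k and matching boundaries gives v_k = k (176 − k). Substituting k = 120: v_120 = 120 · 56 = 6720.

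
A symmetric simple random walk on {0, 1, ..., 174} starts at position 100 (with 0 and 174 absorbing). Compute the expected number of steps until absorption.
E[τ | X_0 = 100] = 7400

Let v_k = E[τ | X_0 = k]. Boundary: v_0 = v_174 = 0. Recurrence: v_k = 1 + (v_{k-1} + v_{k+1})/2 for 1 ≤ k ≤ 173. The particular solution to v_k − (v_{k-1} + v_{k+1})/2 = 1 is v_k = −k^2. Adding homogeneous solution A + B k and matching boundaries gives v_k = k (174 − k). Substituting k = 100: v_100 = 100 · 74 = 7400.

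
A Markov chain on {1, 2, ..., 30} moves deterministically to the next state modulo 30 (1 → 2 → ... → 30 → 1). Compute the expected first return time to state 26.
E[T_26 | X_0 = 26] = 30

The chain cycles deterministically, so starting at state 26 it returns in exactly 30 steps. Equivalently, the stationary distribution is uniform π_j = 1/30 for every state j, so by Kac's formula E[T_26] = 1/π_26 = 30.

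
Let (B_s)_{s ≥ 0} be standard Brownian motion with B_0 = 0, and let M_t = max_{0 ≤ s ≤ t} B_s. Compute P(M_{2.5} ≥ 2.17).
P(M_{2.5} ≥ 2.17) = 2·P(B_{2.5} ≥ 2.17) = 2(1 − Φ(2.17/√2.5)) ≈ 0.1699

By the reflection principle for Brownian motion, P(M_t ≥ a) = 2 · P(B_t ≥ a) for a ≥ 0. Since B_t ~ N(0, t), P(B_t ≥ 2.17) = 1 − Φ(2.17/√t) = 1 − Φ(2.17/√2.5) = 1 − Φ(1.3724). So
  P(M_{2.5} ≥ 2.17) = 2(1 − Φ(1.3724)) ≈ 0.1699.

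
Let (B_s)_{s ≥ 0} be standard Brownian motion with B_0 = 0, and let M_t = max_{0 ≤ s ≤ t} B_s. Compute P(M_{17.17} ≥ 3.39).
P(M_{17.17} ≥ 3.39) = 2·P(B_{17.17} ≥ 3.39) = 2(1 − Φ(3.39/√17.17)) ≈ 0.4133

By the reflection principle for Brownian motion, P(M_t ≥ a) = 2 · P(B_t ≥ a) for a ≥ 0. Since B_t ~ N(0, t), P(B_t ≥ 3.39) = 1 − Φ(3.39/√t) = 1 − Φ(3.39/√17.17) = 1 − Φ(0.8181). So
  P(M_{17.17} ≥ 3.39) = 2(1 − Φ(0.8181)) ≈ 0.4133.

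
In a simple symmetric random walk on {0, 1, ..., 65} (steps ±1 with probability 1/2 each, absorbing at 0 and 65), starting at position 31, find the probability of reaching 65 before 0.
P(hit 65 before 0) = 31/65

Let u_k = P(hit 65 before 0 | start at k). Then u_0 = 0, u_65 = 1, and u_k = u_{k-1}/2 + u_{k+1}/2 for 1 ≤ k ≤ 64. This harmonic recurrence is solved by u_k = k/65, giving u_31 = 31/65.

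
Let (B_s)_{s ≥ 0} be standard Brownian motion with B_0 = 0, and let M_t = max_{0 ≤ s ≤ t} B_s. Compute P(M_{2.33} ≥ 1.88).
P(M_{2.33} ≥ 1.88) = 2·P(B_{2.33} ≥ 1.88) = 2(1 − Φ(1.88/√2.33)) ≈ 0.2181

By the reflection principle for Brownian motion, P(M_t ≥ a) = 2 · P(B_t ≥ a) for a ≥ 0. Since B_t ~ N(0, t), P(B_t ≥ 1.88) = 1 − Φ(1.88/√t) = 1 − Φ(1.88/√2.33) = 1 − Φ(1.2316). So
  P(M_{2.33} ≥ 1.88) = 2(1 − Φ(1.2316)) ≈ 0.2181.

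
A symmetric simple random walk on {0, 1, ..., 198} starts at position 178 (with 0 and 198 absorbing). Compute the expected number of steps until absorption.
E[τ | X_0 = 178] = 3560

Let v_k = E[τ | X_0 = k]. Boundary: v_0 = v_198 = 0. Recurrence: v_k = 1 + (v_{k-1} + v_{k+1})/2 for 1 ≤ k ≤ 197. The particular solution to v_k − (v_{k-1} + v_{k+1})/2 = 1 is v_k = −k^2. Adding homogeneous solution A + B k and matching boundaries gives v_k = k (198 − k). Substituting k = 178: v_178 = 178 · 20 = 3560.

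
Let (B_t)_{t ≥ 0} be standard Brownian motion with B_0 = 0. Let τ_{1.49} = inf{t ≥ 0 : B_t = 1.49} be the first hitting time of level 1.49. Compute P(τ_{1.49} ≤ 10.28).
P(τ_{1.49} ≤ 10.28) = 2(1 − Φ(1.49/√10.28)) = 2(1 − Φ(0.4647)) ≈ 0.6421

By the reflection principle for standard BM, P(τ_b ≤ t) = 2 · P(B_t ≥ b). Since B_t ~ N(0, t), P(B_t ≥ 1.49) = 1 − Φ(1.49/√t) = 1 − Φ(1.49/√10.28) = 1 − Φ(0.4647) ≈ 0.32107. Doubling: P(τ_{1.49} ≤ 10.28) ≈ 2 · 0.32107 = 0.64214 ≈ 0.6421.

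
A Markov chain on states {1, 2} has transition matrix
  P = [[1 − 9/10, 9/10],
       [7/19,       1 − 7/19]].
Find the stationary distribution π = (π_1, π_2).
π_1 = 70/241, π_2 = 171/241

Solve πP = π with π_1 + π_2 = 1. From πP = π: π_1 · (1 − 9/10) + π_2 · 7/19 = π_1 ⇒ π_2 · 7/19 = π_1 · 9/10 ⇒ π_2/π_1 = (9/10)/(7/19) = 171/70. Together with π_1 + π_2 = 1:
  π_1 = (7/19)/(9/10 + 7/19) = (7/19)/(241/190) = 70/241,
  π_2 = (9/10)/(9/10 + 7/19) = (9/10)/(241/190) = 171/241.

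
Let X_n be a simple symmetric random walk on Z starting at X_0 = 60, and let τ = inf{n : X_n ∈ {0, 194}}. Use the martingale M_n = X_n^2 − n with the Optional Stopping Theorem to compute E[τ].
E[τ] = 8040

M_n = X_n^2 − n is a martingale (since E[X_{n+1}^2 | F_n] = X_n^2 + 1). By OST (τ has finite mean in a bounded region), E[M_τ] = E[M_0] = X_0^2 − 0 = 60^2 = 3600. Also E[M_τ] = E[X_τ^2] − E[τ]. The walk exits at 0 or 194, with P(hit 194 first) = 60/194, so E[X_τ^2] = 194^2 · 60/194 + 0 = 11640. Thus E[τ] = E[X_τ^2] − E[M_τ] = 11640 − 3600 = 8040 = 60(194 − 60) = 8040.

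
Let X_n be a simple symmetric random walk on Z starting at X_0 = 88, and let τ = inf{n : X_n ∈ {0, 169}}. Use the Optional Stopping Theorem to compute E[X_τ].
E[X_τ] = 88

X_n is a martingale and τ is a bounded-mean stopping time (indeed τ is finite a.s. with bounded expectation since the walk is in a bounded region). By the OST, E[X_τ] = E[X_0] = 88. Equivalently: E[X_τ] = 169 · P(hit 169 first) + 0 · P(hit 0 first) = 169 · (88/169) = 88.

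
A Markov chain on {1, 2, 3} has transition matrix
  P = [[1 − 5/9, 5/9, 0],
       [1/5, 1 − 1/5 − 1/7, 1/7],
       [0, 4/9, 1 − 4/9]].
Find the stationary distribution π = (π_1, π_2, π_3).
π = (252/1177, 700/1177, 225/1177)

This is a birth-death chain on three states, which satisfies detailed balance: π_1 · P_{12} = π_2 · P_{21} and π_2 · P_{23} = π_3 · P_{32}.
From π_1 · 5/9 = π_2 · 1/5: π_2/π_1 = (5/9)/(1/5) = 25/9.
From π_2 · 1/7 = π_3 · 4/9: π_3/π_2 = (1/7)/(4/9) = 9/28.
Take π_1 proportional to 1; then unnormalized π = (1, 25/9, 25/28). Normalize by dividing by the sum 1177/252:
  π = (252/1177, 700/1177, 225/1177).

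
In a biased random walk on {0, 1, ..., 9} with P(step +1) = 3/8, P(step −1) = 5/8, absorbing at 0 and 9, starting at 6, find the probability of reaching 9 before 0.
P(hit 9 before 0) = (1 − (5/3)^6) / (1 − (5/3)^9) = 4104/19729

Let u_k denote P(reach 9 before 0 | start at k). Boundary: u_0 = 0, u_9 = 1. Recurrence: u_k = 3/8·u_{k+1} + 5/8·u_{k-1} for 1 ≤ k ≤ 8. Try u_k = A + B·r^k with r = q/p = (5/8)/(3/8) = 5/3. Substitution satisfies the recurrence; boundary conditions give:
  u_k = (1 − r^k) / (1 − r^N) = (1 − (5/3)^6) / (1 − (5/3)^9) = 4104/19729.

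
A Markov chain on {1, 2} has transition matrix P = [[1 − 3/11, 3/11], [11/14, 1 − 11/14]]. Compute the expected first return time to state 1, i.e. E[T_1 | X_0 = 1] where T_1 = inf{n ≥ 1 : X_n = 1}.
E[T_1 | X_0 = 1] = 1/π_1 = 163/121

For an irreducible recurrent Markov chain with stationary distribution π, E[T_i | X_0 = i] = 1/π_i (Kac's formula). Here π_1 = (11/14)/(3/11 + 11/14) = (11/14)/(163/154) = 121/163, so E[T_1 | X_0 = 1] = 1/π_1 = (3/11 + 11/14)/(11/14) = (163/154)/(11/14) = 163/121.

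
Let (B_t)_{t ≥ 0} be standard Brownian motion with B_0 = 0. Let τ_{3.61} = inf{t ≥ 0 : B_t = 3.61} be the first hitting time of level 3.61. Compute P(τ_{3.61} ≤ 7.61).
P(τ_{3.61} ≤ 7.61) = 2(1 − Φ(3.61/√7.61)) = 2(1 − Φ(1.3086)) ≈ 0.1907

By the reflection principle for standard BM, P(τ_b ≤ t) = 2 · P(B_t ≥ b). Since B_t ~ N(0, t), P(B_t ≥ 3.61) = 1 − Φ(3.61/√t) = 1 − Φ(3.61/√7.61) = 1 − Φ(1.3086) ≈ 0.09533. Doubling: P(τ_{3.61} ≤ 7.61) ≈ 2 · 0.09533 = 0.19066 ≈ 0.1907.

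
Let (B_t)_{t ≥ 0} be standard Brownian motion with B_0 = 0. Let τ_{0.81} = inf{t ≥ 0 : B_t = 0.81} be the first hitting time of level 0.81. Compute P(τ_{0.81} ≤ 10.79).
P(τ_{0.81} ≤ 10.79) = 2(1 − Φ(0.81/√10.79)) = 2(1 − Φ(0.2466)) ≈ 0.8052

By the reflection principle for standard BM, P(τ_b ≤ t) = 2 · P(B_t ≥ b). Since B_t ~ N(0, t), P(B_t ≥ 0.81) = 1 − Φ(0.81/√t) = 1 − Φ(0.81/√10.79) = 1 − Φ(0.2466) ≈ 0.40261. Doubling: P(τ_{0.81} ≤ 10.79) ≈ 2 · 0.40261 = 0.80522 ≈ 0.8052.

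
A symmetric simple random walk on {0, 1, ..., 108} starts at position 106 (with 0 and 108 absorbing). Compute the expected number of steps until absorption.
E[τ | X_0 = 106] = 212

Let v_k = E[τ | X_0 = k]. Boundary: v_0 = v_108 = 0. Recurrence: v_k = 1 + (v_{k-1} + v_{k+1})/2 for 1 ≤ k ≤ 107. The particular solution to v_k − (v_{k-1} + v_{k+1})/2 = 1 is v_k = −k^2. Adding homogeneous solution A + B k and matching boundaries gives v_k = k (108 − k). Substituting k = 106: v_106 = 106 · 2 = 212.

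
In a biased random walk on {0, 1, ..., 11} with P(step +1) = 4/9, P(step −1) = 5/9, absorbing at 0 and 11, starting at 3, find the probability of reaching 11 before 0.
P(hit 11 before 0) = (1 − (5/4)^3) / (1 − (5/4)^11) = 3997696/44633821

Let u_k denote P(reach 11 before 0 | start at k). Boundary: u_0 = 0, u_11 = 1. Recurrence: u_k = 4/9·u_{k+1} + 5/9·u_{k-1} for 1 ≤ k ≤ 10. Try u_k = A + B·r^k with r = q/p = (5/9)/(4/9) = 5/4. Substitution satisfies the recurrence; boundary conditions give:
  u_k = (1 − r^k) / (1 − r^N) = (1 − (5/4)^3) / (1 − (5/4)^11) = 3997696/44633821.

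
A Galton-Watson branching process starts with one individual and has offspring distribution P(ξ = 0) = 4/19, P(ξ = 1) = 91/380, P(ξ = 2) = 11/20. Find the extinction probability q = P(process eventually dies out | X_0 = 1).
q = 80/209

The pgf is f(s) = 4/19 + 91/380·s + 11/20·s². The extinction probability q is the smallest fixed point of f in [0, 1]. Setting s = f(s):
  11/20·s² + (91/380 − 1)·s + 4/19 = 0
  11/20·s² − (4/19 + 11/20)·s + 4/19 = 0
which factors as (s − 1)·(11/20·s − 4/19) = 0, giving roots s = 1 and s = (4/19)/(11/20) = 80/209.
Mean offspring μ = 91/380 + 2·11/20 = 509/380 > 1 (supercritical), so q < 1. The extinction probability is the smaller root: q = (4/19)/(11/20) = 80/209.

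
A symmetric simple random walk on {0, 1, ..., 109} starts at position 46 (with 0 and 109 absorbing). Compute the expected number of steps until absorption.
E[τ | X_0 = 46] = 2898

Let v_k = E[τ | X_0 = k]. Boundary: v_0 = v_109 = 0. Recurrence: v_k = 1 + (v_{k-1} + v_{k+1})/2 for 1 ≤ k ≤ 108. The particular solution to v_k − (v_{k-1} + v_{k+1})/2 = 1 is v_k = −k^2. Adding homogeneous solution A + B k and matching boundaries gives v_k = k (109 − k). Substituting k = 46: v_46 = 46 · 63 = 2898.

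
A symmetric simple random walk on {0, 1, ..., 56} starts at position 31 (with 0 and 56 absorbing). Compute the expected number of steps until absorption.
E[τ | X_0 = 31] = 775

Let v_k = E[τ | X_0 = k]. Boundary: v_0 = v_56 = 0. Recurrence: v_k = 1 + (v_{k-1} + v_{k+1})/2 for 1 ≤ k ≤ 55. The particular solution to v_k − (v_{k-1} + v_{k+1})/2 = 1 is v_k = −k^2. Adding homogeneous solution A + B k and matching boundaries gives v_k = k (56 − k). Substituting k = 31: v_31 = 31 · 25 = 775.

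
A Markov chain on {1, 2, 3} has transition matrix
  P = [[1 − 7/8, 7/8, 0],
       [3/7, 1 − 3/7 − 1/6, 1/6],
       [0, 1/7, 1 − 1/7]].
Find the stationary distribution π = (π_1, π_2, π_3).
π = (144/781, 294/781, 343/781)

This is a birth-death chain on three states, which satisfies detailed balance: π_1 · P_{12} = π_2 · P_{21} and π_2 · P_{23} = π_3 · P_{32}.
From π_1 · 7/8 = π_2 · 3/7: π_2/π_1 = (7/8)/(3/7) = 49/24.
From π_2 · 1/6 = π_3 · 1/7: π_3/π_2 = (1/6)/(1/7) = 7/6.
Take π_1 proportional to 1; then unnormalized π = (1, 49/24, 343/144). Normalize by dividing by the sum 781/144:
  π = (144/781, 294/781, 343/781).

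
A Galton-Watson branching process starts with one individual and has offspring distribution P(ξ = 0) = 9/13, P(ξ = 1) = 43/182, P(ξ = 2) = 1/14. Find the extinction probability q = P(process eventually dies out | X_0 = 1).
q = 1

Mean offspring μ = 0·9/13 + 1·43/182 + 2·1/14 = 69/182 ≤ 1. For μ ≤ 1 with offspring not concentrated at 1, the Galton-Watson process goes extinct almost surely, so q = 1.
(Algebraic check: The pgf is f(s) = 9/13 + 43/182·s + 1/14·s². The extinction probability q is the smallest fixed point of f in [0, 1]. Setting s = f(s):
  1/14·s² + (43/182 − 1)·s + 9/13 = 0
  1/14·s² − (9/13 + 1/14)·s + 9/13 = 0
which factors as (s − 1)·(1/14·s − 9/13) = 0, giving roots s = 1 and s = (9/13)/(1/14) = 126/13. Since 126/13 ≥ 1, the smallest root in [0, 1] is s = 1.)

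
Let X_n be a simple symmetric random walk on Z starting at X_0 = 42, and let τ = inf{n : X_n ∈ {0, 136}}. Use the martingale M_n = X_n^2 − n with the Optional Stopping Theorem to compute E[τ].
E[τ] = 3948

M_n = X_n^2 − n is a martingale (since E[X_{n+1}^2 | F_n] = X_n^2 + 1). By OST (τ has finite mean in a bounded region), E[M_τ] = E[M_0] = X_0^2 − 0 = 42^2 = 1764. Also E[M_τ] = E[X_τ^2] − E[τ]. The walk exits at 0 or 136, with P(hit 136 first) = 42/136, so E[X_τ^2] = 136^2 · 42/136 + 0 = 5712. Thus E[τ] = E[X_τ^2] − E[M_τ] = 5712 − 1764 = 3948 = 42(136 − 42) = 3948.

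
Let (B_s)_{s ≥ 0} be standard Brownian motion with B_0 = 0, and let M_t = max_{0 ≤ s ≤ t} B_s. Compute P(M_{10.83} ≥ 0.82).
P(M_{10.83} ≥ 0.82) = 2·P(B_{10.83} ≥ 0.82) = 2(1 − Φ(0.82/√10.83)) ≈ 0.8032

By the reflection principle for Brownian motion, P(M_t ≥ a) = 2 · P(B_t ≥ a) for a ≥ 0. Since B_t ~ N(0, t), P(B_t ≥ 0.82) = 1 − Φ(0.82/√t) = 1 − Φ(0.82/√10.83) = 1 − Φ(0.2492). So
  P(M_{10.83} ≥ 0.82) = 2(1 − Φ(0.2492)) ≈ 0.8032.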